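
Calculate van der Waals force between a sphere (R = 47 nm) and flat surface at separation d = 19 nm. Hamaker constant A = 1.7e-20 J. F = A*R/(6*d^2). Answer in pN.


Convert to SI: R = 47 nm = 4.7e-08 m, d = 19 nm = 1.9e-08 m
F = A * R / (6 * d^2)
F = 1.7e-20 * 4.7e-08 / (6 * (1.9e-08)^2)
F = 3.68883e-13 N = 0.369 pN

0.369


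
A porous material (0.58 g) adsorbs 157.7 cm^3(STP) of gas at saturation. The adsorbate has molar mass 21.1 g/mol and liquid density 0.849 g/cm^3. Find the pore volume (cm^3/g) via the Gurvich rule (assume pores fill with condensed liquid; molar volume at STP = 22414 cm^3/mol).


Moles adsorbed n = V_ads / 22414 = 157.7 / 22414 = 7.035781e-03 mol
Liquid volume V_liq = n * M / rho_liq = 7.035781e-03 * 21.1 / 0.849 = 0.17486 cm^3
Specific pore volume V_pore = V_liq / m_sample = 0.17486 / 0.58
V_pore = 0.3015 cm^3/g

0.3015


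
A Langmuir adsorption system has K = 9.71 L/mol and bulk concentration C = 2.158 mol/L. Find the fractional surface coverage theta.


Langmuir isotherm: theta = K*C / (1 + K*C)
K*C = 9.71 * 2.158 = 20.95418
theta = 20.95418 / (1 + 20.95418) = 20.95418 / 21.95418
theta = 0.9545

0.9545


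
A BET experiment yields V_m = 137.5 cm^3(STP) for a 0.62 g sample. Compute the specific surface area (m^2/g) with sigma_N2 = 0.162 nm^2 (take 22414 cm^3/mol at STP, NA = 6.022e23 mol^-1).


Number of moles in monolayer = V_m / 22414 = 137.5 / 22414 = 0.00613456
Number of molecules = moles * NA = 0.00613456 * 6.022e23
SA = molecules * sigma / mass
SA = (137.5 / 22414) * 6.022e23 * 0.162e-18 / 0.62
SA = 965.3 m^2/g

965.3


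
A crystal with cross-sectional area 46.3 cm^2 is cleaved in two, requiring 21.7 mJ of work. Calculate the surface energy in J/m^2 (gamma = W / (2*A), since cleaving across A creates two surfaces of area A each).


Convert: A = 46.3 cm^2 = 0.00463 m^2, W = 21.7 mJ = 0.0217 J
Cleaving exposes two faces of area A, so total new surface = 2*A and gamma = W / (2*A)
gamma = 0.0217 / (2 * 0.00463)
gamma = 2.343 J/m^2

2.343


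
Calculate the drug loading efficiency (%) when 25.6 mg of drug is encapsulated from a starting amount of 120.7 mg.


Drug loading efficiency = (drug loaded / drug initial) * 100
DLE = 25.6 / 120.7 * 100
DLE = 0.2121 * 100
DLE = 21.21%

21.21


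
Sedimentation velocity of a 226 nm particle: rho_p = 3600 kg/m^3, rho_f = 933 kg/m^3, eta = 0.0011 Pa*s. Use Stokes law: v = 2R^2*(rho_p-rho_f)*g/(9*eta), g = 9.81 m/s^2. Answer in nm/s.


Radius R = 226/2 nm = 1.13e-07 m
Density difference = 3600 - 933 = 2667 kg/m^3
v = 2 * R^2 * (rho_p - rho_f) * g / (9 * eta)
v = 2 * (1.13e-07)^2 * 2667 * 9.81 / (9 * 0.0011)
v = 6.74907e-08 m/s = 67.4907 nm/s

67.4907


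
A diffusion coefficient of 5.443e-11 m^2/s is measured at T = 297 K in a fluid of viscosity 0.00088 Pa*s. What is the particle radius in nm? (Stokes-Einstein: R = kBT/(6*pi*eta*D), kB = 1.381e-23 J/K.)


Stokes-Einstein: R = kB*T / (6*pi*eta*D)
R = 1.381e-23 * 297 / (6 * pi * 0.00088 * 5.443e-11)
R = 4.54285e-09 m = 4.54 nm

4.54


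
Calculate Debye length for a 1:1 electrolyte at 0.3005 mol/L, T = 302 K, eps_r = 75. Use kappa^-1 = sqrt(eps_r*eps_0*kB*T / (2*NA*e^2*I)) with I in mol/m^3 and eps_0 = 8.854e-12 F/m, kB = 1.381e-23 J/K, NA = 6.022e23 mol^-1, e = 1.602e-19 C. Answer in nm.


Ionic strength I = 0.3005 * 1^2 * 1000 = 300.5 mol/m^3
kappa^-1 = sqrt(75 * 8.854e-12 * 1.381e-23 * 302 / (2 * 6.022e23 * (1.602e-19)^2 * 300.5))
kappa^-1 = 0.546 nm

0.546


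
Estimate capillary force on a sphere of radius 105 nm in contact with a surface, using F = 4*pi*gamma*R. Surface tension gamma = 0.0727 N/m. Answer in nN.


Convert radius: R = 105 nm = 1.05e-07 m
F = 4 * pi * gamma * R
F = 4 * pi * 0.0727 * 1.05e-07
F = 9.59254e-08 N = 95.9254 nN

95.9254


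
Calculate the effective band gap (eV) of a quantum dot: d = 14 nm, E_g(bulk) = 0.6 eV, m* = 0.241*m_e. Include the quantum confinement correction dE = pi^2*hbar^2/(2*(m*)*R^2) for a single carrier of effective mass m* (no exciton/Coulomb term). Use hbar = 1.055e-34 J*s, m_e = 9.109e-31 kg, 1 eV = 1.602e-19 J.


Radius R = 14/2 nm = 7e-09 m
Confinement energy dE = pi^2 * hbar^2 / (2 * m_eff * m_e * R^2)
dE = pi^2 * (1.055e-34)^2 / (2 * 0.241 * 9.109e-31 * (7e-09)^2) J, divided by 1.602e-19 J/eV
dE = 0.0319 eV
Total band gap = E_g(bulk) + dE = 0.6 + 0.0319 = 0.6319 eV

0.6319


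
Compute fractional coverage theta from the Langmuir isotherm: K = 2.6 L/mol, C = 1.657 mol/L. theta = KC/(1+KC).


Langmuir isotherm: theta = K*C / (1 + K*C)
K*C = 2.6 * 1.657 = 4.3082
theta = 4.3082 / (1 + 4.3082) = 4.3082 / 5.3082
theta = 0.8116

0.8116


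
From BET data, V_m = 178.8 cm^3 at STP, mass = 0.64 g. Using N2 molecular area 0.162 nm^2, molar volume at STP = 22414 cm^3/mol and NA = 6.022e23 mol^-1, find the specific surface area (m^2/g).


Number of moles in monolayer = V_m / 22414 = 178.8 / 22414 = 0.00797716
Number of molecules = moles * NA = 0.00797716 * 6.022e23
SA = molecules * sigma / mass
SA = (178.8 / 22414) * 6.022e23 * 0.162e-18 / 0.64
SA = 1216.0 m^2/g

1216.0


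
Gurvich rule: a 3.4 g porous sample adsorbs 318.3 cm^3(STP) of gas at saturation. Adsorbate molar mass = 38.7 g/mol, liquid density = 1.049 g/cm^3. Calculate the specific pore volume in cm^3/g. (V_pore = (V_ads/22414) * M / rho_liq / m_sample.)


Moles adsorbed n = V_ads / 22414 = 318.3 / 22414 = 1.420095e-02 mol
Liquid volume V_liq = n * M / rho_liq = 1.420095e-02 * 38.7 / 1.049 = 0.52391 cm^3
Specific pore volume V_pore = V_liq / m_sample = 0.52391 / 3.4
V_pore = 0.1541 cm^3/g

0.1541


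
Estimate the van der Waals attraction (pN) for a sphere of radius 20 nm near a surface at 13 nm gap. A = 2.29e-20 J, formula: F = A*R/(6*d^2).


Convert to SI: R = 20 nm = 2e-08 m, d = 13 nm = 1.3e-08 m
F = A * R / (6 * d^2)
F = 2.29e-20 * 2e-08 / (6 * (1.3e-08)^2)
F = 4.51677e-13 N = 0.452 pN

0.452


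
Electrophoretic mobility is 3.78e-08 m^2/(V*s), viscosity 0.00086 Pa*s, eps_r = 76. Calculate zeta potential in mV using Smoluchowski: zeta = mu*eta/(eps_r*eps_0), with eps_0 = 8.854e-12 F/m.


Smoluchowski equation: zeta = mu * eta / (eps_r * eps_0)
zeta = 3.78e-08 * 0.00086 / (76 * 8.854e-12)
zeta = 0.04831 V = 48.31 mV

48.31


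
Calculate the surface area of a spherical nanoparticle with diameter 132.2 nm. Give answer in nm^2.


Radius r = 132.2/2 = 66.1 nm
Surface area SA = 4 * pi * r^2
SA = 4 * pi * (66.1)^2
SA = 54905.11 nm^2

54905.11


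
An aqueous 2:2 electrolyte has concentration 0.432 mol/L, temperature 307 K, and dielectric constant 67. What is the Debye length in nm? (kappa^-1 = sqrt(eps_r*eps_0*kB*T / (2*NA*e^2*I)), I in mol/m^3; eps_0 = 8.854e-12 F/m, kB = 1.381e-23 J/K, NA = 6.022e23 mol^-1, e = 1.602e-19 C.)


Ionic strength I = 0.432 * 2^2 * 1000 = 1728 mol/m^3
kappa^-1 = sqrt(67 * 8.854e-12 * 1.381e-23 * 307 / (2 * 6.022e23 * (1.602e-19)^2 * 1728))
kappa^-1 = 0.217 nm

0.217


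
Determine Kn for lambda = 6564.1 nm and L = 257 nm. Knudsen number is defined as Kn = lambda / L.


Knudsen number Kn = lambda / L
Kn = 6564.1 / 257
Kn = 25.5412

25.5412


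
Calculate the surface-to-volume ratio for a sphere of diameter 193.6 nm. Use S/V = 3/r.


Radius r = 193.6/2 = 96.8 nm
S/V = 3 / r = 3 / 96.8
S/V = 0.031 nm^-1

0.031


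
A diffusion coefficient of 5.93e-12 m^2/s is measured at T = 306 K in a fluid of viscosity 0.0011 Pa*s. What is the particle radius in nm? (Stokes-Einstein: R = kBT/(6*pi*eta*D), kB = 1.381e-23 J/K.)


Stokes-Einstein: R = kB*T / (6*pi*eta*D)
R = 1.381e-23 * 306 / (6 * pi * 0.0011 * 5.93e-12)
R = 3.4369e-08 m = 34.37 nm

34.37


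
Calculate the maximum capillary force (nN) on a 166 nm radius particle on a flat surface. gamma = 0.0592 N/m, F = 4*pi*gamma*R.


Convert radius: R = 166 nm = 1.66e-07 m
F = 4 * pi * gamma * R
F = 4 * pi * 0.0592 * 1.66e-07
F = 1.23492e-07 N = 123.4922 nN

123.4922


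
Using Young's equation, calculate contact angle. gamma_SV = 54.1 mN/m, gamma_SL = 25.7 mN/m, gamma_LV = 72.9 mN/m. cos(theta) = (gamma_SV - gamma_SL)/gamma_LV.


cos(theta) = (gamma_SV - gamma_SL) / gamma_LV
cos(theta) = (54.1 - 25.7) / 72.9
cos(theta) = 0.389575
theta = arccos(0.389575) = 67.07 degrees

67.07


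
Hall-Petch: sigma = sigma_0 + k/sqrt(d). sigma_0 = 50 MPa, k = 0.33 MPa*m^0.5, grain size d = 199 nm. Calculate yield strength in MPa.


d = 199 nm = 1.99e-07 m
sqrt(d) = 0.0004460942
Hall-Petch contribution = k / sqrt(d) = 0.33 / 0.0004460942 = 739.8 MPa
sigma = sigma_0 + k/sqrt(d) = 50 + 739.8 = 789.8 MPa

789.8


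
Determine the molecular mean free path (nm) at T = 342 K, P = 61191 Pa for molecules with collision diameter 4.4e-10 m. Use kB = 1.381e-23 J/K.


Mean free path: lambda = kB*T / (sqrt(2) * pi * d^2 * P)
lambda = 1.381e-23 * 342 / (sqrt(2) * pi * (4.4e-10)^2 * 61191)
lambda = 8.9735e-08 m
lambda = 89.74 nm

89.74


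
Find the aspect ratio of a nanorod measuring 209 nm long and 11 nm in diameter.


Aspect ratio AR = length / diameter
AR = 209 / 11
AR = 19.0

19.0


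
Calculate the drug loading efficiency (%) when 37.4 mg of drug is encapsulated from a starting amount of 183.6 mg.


Drug loading efficiency = (drug loaded / drug initial) * 100
DLE = 37.4 / 183.6 * 100
DLE = 0.2037 * 100
DLE = 20.37%

20.37


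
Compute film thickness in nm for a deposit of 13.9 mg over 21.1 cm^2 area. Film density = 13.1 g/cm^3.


Convert: m = 13.9 mg = 1.3900e-05 kg, A = 21.1 cm^2 = 2.1100e-03 m^2, rho = 13.1 g/cm^3 = 13100 kg/m^3
t = m / (A * rho)
t = 1.3900e-05 / (2.1100e-03 * 13100)
t = 5.0288e-07 m = 502.9 nm

502.9


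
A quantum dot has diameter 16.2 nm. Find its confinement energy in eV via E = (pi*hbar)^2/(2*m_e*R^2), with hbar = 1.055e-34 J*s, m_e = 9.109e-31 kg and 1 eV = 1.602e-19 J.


Radius R = 16.2/2 = 8.1 nm = 8.1e-09 m
E = (pi * 1.055e-34)^2 / (2 * 9.109e-31 * (8.1e-09)^2)
E(J) = 9.19039e-22
E = E(J) / 1.602e-19 = 0.0057 eV

0.0057


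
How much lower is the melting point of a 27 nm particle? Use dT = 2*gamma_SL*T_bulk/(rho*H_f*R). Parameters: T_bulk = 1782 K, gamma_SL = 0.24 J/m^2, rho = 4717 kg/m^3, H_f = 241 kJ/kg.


Radius R = 27/2 = 13.5 nm = 1.35e-08 m
Convert H_f = 241 kJ/kg = 241000 J/kg
dT = 2 * gamma_SL * T_bulk / (rho * H_f * R)
dT = 2 * 0.24 * 1782 / (4717 * 241000 * 1.35e-08)
dT = 55.7 K

55.7


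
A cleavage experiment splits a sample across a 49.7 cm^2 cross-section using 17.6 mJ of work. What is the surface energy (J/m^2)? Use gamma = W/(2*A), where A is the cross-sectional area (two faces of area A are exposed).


Convert: A = 49.7 cm^2 = 0.00497 m^2, W = 17.6 mJ = 0.0176 J
Cleaving exposes two faces of area A, so total new surface = 2*A and gamma = W / (2*A)
gamma = 0.0176 / (2 * 0.00497)
gamma = 1.771 J/m^2

1.771


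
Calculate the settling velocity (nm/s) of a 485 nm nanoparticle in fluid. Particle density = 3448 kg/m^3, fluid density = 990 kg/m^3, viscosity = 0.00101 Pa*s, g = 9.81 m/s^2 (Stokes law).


Radius R = 485/2 nm = 2.425e-07 m
Density difference = 3448 - 990 = 2458 kg/m^3
v = 2 * R^2 * (rho_p - rho_f) * g / (9 * eta)
v = 2 * (2.425e-07)^2 * 2458 * 9.81 / (9 * 0.00101)
v = 3.1199e-07 m/s = 311.9899 nm/s

311.9899


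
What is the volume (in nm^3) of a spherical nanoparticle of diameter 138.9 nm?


Radius r = 138.9/2 = 69.45 nm
Volume V = (4/3) * pi * r^3
V = (4/3) * pi * (69.45)^3
V = 1403154.07 nm^3

1403154.07


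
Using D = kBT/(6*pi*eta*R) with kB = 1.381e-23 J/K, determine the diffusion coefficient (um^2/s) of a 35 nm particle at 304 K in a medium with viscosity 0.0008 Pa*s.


Radius R = 35/2 = 17.5 nm = 1.75e-08 m
D = kB*T / (6*pi*eta*R)
D = 1.381e-23 * 304 / (6 * pi * 0.0008 * 1.75e-08)
D = 1.59088e-11 m^2/s = 15.909 um^2/s

15.909


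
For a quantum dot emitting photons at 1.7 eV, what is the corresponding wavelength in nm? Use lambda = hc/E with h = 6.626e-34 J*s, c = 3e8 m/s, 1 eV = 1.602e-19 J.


Convert energy: E = 1.7 eV = 1.7 * 1.602e-19 = 2.7234e-19 J
lambda = h*c / E = 6.626e-34 * 3e8 / 2.7234e-19
lambda = 7.29896e-07 m = 729.9 nm

729.9


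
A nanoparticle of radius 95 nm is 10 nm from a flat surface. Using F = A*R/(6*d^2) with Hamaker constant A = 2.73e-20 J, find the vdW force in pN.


Convert to SI: R = 95 nm = 9.5e-08 m, d = 10 nm = 1e-08 m
F = A * R / (6 * d^2)
F = 2.73e-20 * 9.5e-08 / (6 * (1e-08)^2)
F = 4.3225e-12 N = 4.322 pN

4.322


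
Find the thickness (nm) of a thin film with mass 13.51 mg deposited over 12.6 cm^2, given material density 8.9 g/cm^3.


Convert: m = 13.51 mg = 1.3510e-05 kg, A = 12.6 cm^2 = 1.2600e-03 m^2, rho = 8.9 g/cm^3 = 8900 kg/m^3
t = m / (A * rho)
t = 1.3510e-05 / (1.2600e-03 * 8900)
t = 1.2047e-06 m = 1204.7 nm

1204.7


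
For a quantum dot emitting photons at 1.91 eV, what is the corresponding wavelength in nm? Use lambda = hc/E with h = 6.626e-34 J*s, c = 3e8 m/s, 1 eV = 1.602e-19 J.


Convert energy: E = 1.91 eV = 1.91 * 1.602e-19 = 3.05982e-19 J
lambda = h*c / E = 6.626e-34 * 3e8 / 3.05982e-19
lambda = 6.49646e-07 m = 649.6 nm

649.6


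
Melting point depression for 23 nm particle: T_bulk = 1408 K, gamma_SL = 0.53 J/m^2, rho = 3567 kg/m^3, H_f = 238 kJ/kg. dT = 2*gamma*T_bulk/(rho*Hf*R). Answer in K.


Radius R = 23/2 = 11.5 nm = 1.15e-08 m
Convert H_f = 238 kJ/kg = 238000 J/kg
dT = 2 * gamma_SL * T_bulk / (rho * H_f * R)
dT = 2 * 0.53 * 1408 / (3567 * 238000 * 1.15e-08)
dT = 152.9 K

152.9


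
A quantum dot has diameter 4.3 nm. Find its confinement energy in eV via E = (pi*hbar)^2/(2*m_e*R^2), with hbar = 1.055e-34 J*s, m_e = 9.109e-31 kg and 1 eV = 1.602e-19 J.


Radius R = 4.3/2 = 2.15 nm = 2.15e-09 m
E = (pi * 1.055e-34)^2 / (2 * 9.109e-31 * (2.15e-09)^2)
E(J) = 1.30445e-20
E = E(J) / 1.602e-19 = 0.0814 eV

0.0814


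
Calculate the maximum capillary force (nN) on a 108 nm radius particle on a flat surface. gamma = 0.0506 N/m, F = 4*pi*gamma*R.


Convert radius: R = 108 nm = 1.08e-07 m
F = 4 * pi * gamma * R
F = 4 * pi * 0.0506 * 1.08e-07
F = 6.86727e-08 N = 68.6727 nN

68.6727


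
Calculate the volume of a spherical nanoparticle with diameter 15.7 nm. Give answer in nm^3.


Radius r = 15.7/2 = 7.85 nm
Volume V = (4/3) * pi * r^3
V = (4/3) * pi * (7.85)^3
V = 2026.27 nm^3

2026.27


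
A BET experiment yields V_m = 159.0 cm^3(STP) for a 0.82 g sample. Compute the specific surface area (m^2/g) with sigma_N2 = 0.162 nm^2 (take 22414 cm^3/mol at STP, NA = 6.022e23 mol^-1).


Number of moles in monolayer = V_m / 22414 = 159.0 / 22414 = 0.00709378
Number of molecules = moles * NA = 0.00709378 * 6.022e23
SA = molecules * sigma / mass
SA = (159.0 / 22414) * 6.022e23 * 0.162e-18 / 0.82
SA = 844.0 m^2/g

844.0


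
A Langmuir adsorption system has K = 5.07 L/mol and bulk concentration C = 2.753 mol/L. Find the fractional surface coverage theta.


Langmuir isotherm: theta = K*C / (1 + K*C)
K*C = 5.07 * 2.753 = 13.95771
theta = 13.95771 / (1 + 13.95771) = 13.95771 / 14.95771
theta = 0.9331

0.9331


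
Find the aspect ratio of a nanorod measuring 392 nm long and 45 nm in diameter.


Aspect ratio AR = length / diameter
AR = 392 / 45
AR = 8.71

8.71


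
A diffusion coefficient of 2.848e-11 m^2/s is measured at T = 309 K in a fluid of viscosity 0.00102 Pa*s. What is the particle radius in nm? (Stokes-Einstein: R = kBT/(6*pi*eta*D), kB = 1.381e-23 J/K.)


Stokes-Einstein: R = kB*T / (6*pi*eta*D)
R = 1.381e-23 * 309 / (6 * pi * 0.00102 * 2.848e-11)
R = 7.79311e-09 m = 7.79 nm

7.79


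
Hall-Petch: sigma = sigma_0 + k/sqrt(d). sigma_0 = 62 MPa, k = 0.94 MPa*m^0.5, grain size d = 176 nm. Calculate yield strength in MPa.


d = 176 nm = 1.76e-07 m
sqrt(d) = 0.0004195235
Hall-Petch contribution = k / sqrt(d) = 0.94 / 0.0004195235 = 2240.6 MPa
sigma = sigma_0 + k/sqrt(d) = 62 + 2240.6 = 2302.6 MPa

2302.6


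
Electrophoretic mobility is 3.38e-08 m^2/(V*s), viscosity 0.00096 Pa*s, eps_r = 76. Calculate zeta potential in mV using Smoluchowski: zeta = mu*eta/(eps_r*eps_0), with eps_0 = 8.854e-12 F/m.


Smoluchowski equation: zeta = mu * eta / (eps_r * eps_0)
zeta = 3.38e-08 * 0.00096 / (76 * 8.854e-12)
zeta = 0.048221 V = 48.22 mV

48.22


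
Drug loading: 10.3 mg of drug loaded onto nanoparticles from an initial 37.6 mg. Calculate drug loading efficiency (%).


Drug loading efficiency = (drug loaded / drug initial) * 100
DLE = 10.3 / 37.6 * 100
DLE = 0.2739 * 100
DLE = 27.39%

27.39


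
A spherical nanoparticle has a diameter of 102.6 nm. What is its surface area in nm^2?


Radius r = 102.6/2 = 51.3 nm
Surface area SA = 4 * pi * r^2
SA = 4 * pi * (51.3)^2
SA = 33070.79 nm^2

33070.79


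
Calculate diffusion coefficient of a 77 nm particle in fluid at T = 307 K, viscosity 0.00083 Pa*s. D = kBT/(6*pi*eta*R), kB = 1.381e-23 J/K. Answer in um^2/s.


Radius R = 77/2 = 38.5 nm = 3.85e-08 m
D = kB*T / (6*pi*eta*R)
D = 1.381e-23 * 307 / (6 * pi * 0.00083 * 3.85e-08)
D = 7.03869e-12 m^2/s = 7.039 um^2/s

7.039


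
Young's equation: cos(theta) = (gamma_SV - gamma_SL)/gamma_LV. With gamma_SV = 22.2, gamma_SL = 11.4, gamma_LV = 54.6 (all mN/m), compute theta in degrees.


cos(theta) = (gamma_SV - gamma_SL) / gamma_LV
cos(theta) = (22.2 - 11.4) / 54.6
cos(theta) = 0.197802
theta = arccos(0.197802) = 78.59 degrees

78.59


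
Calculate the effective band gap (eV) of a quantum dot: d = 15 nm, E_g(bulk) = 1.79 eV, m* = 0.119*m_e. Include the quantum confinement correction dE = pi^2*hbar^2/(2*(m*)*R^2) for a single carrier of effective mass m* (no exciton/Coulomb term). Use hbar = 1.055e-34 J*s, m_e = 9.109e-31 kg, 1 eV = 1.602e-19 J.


Radius R = 15/2 nm = 7.5e-09 m
Confinement energy dE = pi^2 * hbar^2 / (2 * m_eff * m_e * R^2)
dE = pi^2 * (1.055e-34)^2 / (2 * 0.119 * 9.109e-31 * (7.5e-09)^2) J, divided by 1.602e-19 J/eV
dE = 0.0562 eV
Total band gap = E_g(bulk) + dE = 1.79 + 0.0562 = 1.8462 eV

1.8462


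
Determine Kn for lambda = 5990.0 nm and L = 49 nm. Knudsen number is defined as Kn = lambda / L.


Knudsen number Kn = lambda / L
Kn = 5990.0 / 49
Kn = 122.2449

122.2449


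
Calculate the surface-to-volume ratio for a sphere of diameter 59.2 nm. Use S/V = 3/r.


Radius r = 59.2/2 = 29.6 nm
S/V = 3 / r = 3 / 29.6
S/V = 0.1014 nm^-1

0.1014


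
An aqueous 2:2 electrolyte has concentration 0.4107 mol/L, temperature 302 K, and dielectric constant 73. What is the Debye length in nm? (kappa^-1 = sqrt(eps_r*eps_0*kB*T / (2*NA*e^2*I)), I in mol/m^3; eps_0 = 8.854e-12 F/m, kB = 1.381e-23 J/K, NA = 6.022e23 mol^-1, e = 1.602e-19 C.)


Ionic strength I = 0.4107 * 2^2 * 1000 = 1642.8 mol/m^3
kappa^-1 = sqrt(73 * 8.854e-12 * 1.381e-23 * 302 / (2 * 6.022e23 * (1.602e-19)^2 * 1642.8))
kappa^-1 = 0.23 nm

0.23


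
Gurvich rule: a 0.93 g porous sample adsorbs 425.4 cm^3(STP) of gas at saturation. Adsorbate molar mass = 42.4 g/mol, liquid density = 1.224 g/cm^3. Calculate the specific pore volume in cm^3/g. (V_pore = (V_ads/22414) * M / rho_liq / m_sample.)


Moles adsorbed n = V_ads / 22414 = 425.4 / 22414 = 1.897921e-02 mol
Liquid volume V_liq = n * M / rho_liq = 1.897921e-02 * 42.4 / 1.224 = 0.65745 cm^3
Specific pore volume V_pore = V_liq / m_sample = 0.65745 / 0.93
V_pore = 0.7069 cm^3/g

0.7069


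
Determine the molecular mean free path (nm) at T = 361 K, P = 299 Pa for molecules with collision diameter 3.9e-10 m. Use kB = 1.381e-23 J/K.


Mean free path: lambda = kB*T / (sqrt(2) * pi * d^2 * P)
lambda = 1.381e-23 * 361 / (sqrt(2) * pi * (3.9e-10)^2 * 299)
lambda = 2.46738e-05 m
lambda = 24673.78 nm

24673.78


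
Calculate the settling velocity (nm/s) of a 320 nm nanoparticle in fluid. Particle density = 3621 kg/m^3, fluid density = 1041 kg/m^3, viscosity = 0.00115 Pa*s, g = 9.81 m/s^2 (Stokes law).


Radius R = 320/2 nm = 1.6e-07 m
Density difference = 3621 - 1041 = 2580 kg/m^3
v = 2 * R^2 * (rho_p - rho_f) * g / (9 * eta)
v = 2 * (1.6e-07)^2 * 2580 * 9.81 / (9 * 0.00115)
v = 1.25204e-07 m/s = 125.204 nm/s

125.204


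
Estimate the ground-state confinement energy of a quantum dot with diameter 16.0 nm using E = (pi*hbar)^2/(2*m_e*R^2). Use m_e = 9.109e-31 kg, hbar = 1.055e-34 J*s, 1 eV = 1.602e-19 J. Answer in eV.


Radius R = 16.0/2 = 8 nm = 8e-09 m
E = (pi * 1.055e-34)^2 / (2 * 9.109e-31 * (8e-09)^2)
E(J) = 9.42159e-22
E = E(J) / 1.602e-19 = 0.0059 eV

0.0059


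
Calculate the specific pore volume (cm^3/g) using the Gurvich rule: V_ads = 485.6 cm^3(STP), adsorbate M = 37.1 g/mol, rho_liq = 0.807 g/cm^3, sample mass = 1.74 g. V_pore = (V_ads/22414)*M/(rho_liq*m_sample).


Moles adsorbed n = V_ads / 22414 = 485.6 / 22414 = 2.166503e-02 mol
Liquid volume V_liq = n * M / rho_liq = 2.166503e-02 * 37.1 / 0.807 = 0.99600 cm^3
Specific pore volume V_pore = V_liq / m_sample = 0.99600 / 1.74
V_pore = 0.5724 cm^3/g

0.5724


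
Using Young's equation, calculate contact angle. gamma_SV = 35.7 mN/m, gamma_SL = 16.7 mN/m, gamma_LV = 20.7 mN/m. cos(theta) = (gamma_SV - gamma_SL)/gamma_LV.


cos(theta) = (gamma_SV - gamma_SL) / gamma_LV
cos(theta) = (35.7 - 16.7) / 20.7
cos(theta) = 0.917874
theta = arccos(0.917874) = 23.38 degrees

23.38


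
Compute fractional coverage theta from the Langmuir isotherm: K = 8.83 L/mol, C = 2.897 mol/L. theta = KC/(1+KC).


Langmuir isotherm: theta = K*C / (1 + K*C)
K*C = 8.83 * 2.897 = 25.58051
theta = 25.58051 / (1 + 25.58051) = 25.58051 / 26.58051
theta = 0.9624

0.9624


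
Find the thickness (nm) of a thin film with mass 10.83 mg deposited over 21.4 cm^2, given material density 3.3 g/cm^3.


Convert: m = 10.83 mg = 1.0830e-05 kg, A = 21.4 cm^2 = 2.1400e-03 m^2, rho = 3.3 g/cm^3 = 3300 kg/m^3
t = m / (A * rho)
t = 1.0830e-05 / (2.1400e-03 * 3300)
t = 1.5336e-06 m = 1533.6 nm

1533.6


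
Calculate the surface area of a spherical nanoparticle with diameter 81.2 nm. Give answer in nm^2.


Radius r = 81.2/2 = 40.6 nm
Surface area SA = 4 * pi * r^2
SA = 4 * pi * (40.6)^2
SA = 20713.9 nm^2

20713.9


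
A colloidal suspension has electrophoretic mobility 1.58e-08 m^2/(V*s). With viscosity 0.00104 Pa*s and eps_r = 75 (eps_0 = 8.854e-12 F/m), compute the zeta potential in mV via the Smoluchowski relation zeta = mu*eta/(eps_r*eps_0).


Smoluchowski equation: zeta = mu * eta / (eps_r * eps_0)
zeta = 1.58e-08 * 0.00104 / (75 * 8.854e-12)
zeta = 0.024745 V = 24.75 mV

24.75


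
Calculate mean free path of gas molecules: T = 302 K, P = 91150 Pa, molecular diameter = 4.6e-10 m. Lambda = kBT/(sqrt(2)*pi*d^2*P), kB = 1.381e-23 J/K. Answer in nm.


Mean free path: lambda = kB*T / (sqrt(2) * pi * d^2 * P)
lambda = 1.381e-23 * 302 / (sqrt(2) * pi * (4.6e-10)^2 * 91150)
lambda = 4.86702e-08 m
lambda = 48.67 nm

48.67


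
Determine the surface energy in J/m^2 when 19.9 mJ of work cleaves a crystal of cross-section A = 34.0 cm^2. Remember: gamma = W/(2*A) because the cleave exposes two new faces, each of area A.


Convert: A = 34.0 cm^2 = 0.0034 m^2, W = 19.9 mJ = 0.0199 J
Cleaving exposes two faces of area A, so total new surface = 2*A and gamma = W / (2*A)
gamma = 0.0199 / (2 * 0.0034)
gamma = 2.926 J/m^2

2.926


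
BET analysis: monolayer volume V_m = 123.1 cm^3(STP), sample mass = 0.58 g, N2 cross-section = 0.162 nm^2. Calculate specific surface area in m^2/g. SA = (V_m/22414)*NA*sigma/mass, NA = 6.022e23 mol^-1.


Number of moles in monolayer = V_m / 22414 = 123.1 / 22414 = 0.0054921
Number of molecules = moles * NA = 0.0054921 * 6.022e23
SA = molecules * sigma / mass
SA = (123.1 / 22414) * 6.022e23 * 0.162e-18 / 0.58
SA = 923.8 m^2/g

923.8


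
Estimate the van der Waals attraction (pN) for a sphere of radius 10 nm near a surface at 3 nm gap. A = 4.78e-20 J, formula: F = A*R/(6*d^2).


Convert to SI: R = 10 nm = 1e-08 m, d = 3 nm = 3e-09 m
F = A * R / (6 * d^2)
F = 4.78e-20 * 1e-08 / (6 * (3e-09)^2)
F = 8.85185e-12 N = 8.852 pN

8.852


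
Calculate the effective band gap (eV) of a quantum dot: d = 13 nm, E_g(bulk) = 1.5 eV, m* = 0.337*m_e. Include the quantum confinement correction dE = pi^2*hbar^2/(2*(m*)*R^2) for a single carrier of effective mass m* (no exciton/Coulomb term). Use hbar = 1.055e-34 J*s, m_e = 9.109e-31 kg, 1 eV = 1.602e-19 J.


Radius R = 13/2 nm = 6.5e-09 m
Confinement energy dE = pi^2 * hbar^2 / (2 * m_eff * m_e * R^2)
dE = pi^2 * (1.055e-34)^2 / (2 * 0.337 * 9.109e-31 * (6.5e-09)^2) J, divided by 1.602e-19 J/eV
dE = 0.0264 eV
Total band gap = E_g(bulk) + dE = 1.5 + 0.0264 = 1.5264 eV

1.5264


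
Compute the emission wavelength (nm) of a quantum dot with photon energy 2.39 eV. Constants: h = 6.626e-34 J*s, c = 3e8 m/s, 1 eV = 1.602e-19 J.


Convert energy: E = 2.39 eV = 2.39 * 1.602e-19 = 3.82878e-19 J
lambda = h*c / E = 6.626e-34 * 3e8 / 3.82878e-19
lambda = 5.19173e-07 m = 519.2 nm

519.2


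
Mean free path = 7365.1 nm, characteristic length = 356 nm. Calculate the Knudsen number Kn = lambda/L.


Knudsen number Kn = lambda / L
Kn = 7365.1 / 356
Kn = 20.6885

20.6885


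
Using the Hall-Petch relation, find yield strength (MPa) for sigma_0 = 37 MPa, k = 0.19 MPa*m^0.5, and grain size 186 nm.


d = 186 nm = 1.86e-07 m
sqrt(d) = 0.0004312772
Hall-Petch contribution = k / sqrt(d) = 0.19 / 0.0004312772 = 440.6 MPa
sigma = sigma_0 + k/sqrt(d) = 37 + 440.6 = 477.6 MPa

477.6


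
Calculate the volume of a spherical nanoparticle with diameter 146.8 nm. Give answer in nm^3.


Radius r = 146.8/2 = 73.4 nm
Volume V = (4/3) * pi * r^3
V = (4/3) * pi * (73.4)^3
V = 1656444.12 nm^3

1656444.12


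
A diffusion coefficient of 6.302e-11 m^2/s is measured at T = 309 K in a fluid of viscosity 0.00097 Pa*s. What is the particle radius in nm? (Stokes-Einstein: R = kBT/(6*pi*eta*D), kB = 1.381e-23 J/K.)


Stokes-Einstein: R = kB*T / (6*pi*eta*D)
R = 1.381e-23 * 309 / (6 * pi * 0.00097 * 6.302e-11)
R = 3.7034e-09 m = 3.7 nm

3.7


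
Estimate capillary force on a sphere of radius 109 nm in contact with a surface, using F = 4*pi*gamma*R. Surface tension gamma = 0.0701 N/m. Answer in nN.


Convert radius: R = 109 nm = 1.09e-07 m
F = 4 * pi * gamma * R
F = 4 * pi * 0.0701 * 1.09e-07
F = 9.60184e-08 N = 96.0184 nN

96.0184


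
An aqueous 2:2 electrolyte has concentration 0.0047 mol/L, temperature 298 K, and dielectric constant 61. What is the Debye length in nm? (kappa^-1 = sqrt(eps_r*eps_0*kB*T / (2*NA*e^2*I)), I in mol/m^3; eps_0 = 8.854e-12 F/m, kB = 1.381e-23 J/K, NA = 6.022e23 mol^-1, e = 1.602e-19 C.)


Ionic strength I = 0.0047 * 2^2 * 1000 = 18.8 mol/m^3
kappa^-1 = sqrt(61 * 8.854e-12 * 1.381e-23 * 298 / (2 * 6.022e23 * (1.602e-19)^2 * 18.8))
kappa^-1 = 1.956 nm

1.956


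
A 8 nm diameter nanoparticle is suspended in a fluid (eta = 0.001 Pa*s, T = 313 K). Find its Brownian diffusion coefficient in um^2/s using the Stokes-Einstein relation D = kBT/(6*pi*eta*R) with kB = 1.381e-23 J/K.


Radius R = 8/2 = 4 nm = 4e-09 m
D = kB*T / (6*pi*eta*R)
D = 1.381e-23 * 313 / (6 * pi * 0.001 * 4e-09)
D = 5.73293e-11 m^2/s = 57.329 um^2/s

57.329


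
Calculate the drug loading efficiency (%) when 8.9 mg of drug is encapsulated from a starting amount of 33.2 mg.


Drug loading efficiency = (drug loaded / drug initial) * 100
DLE = 8.9 / 33.2 * 100
DLE = 0.2681 * 100
DLE = 26.81%

26.81


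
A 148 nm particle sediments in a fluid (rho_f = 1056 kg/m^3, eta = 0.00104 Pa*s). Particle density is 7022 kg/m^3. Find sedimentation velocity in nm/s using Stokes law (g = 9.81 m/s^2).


Radius R = 148/2 nm = 7.4e-08 m
Density difference = 7022 - 1056 = 5966 kg/m^3
v = 2 * R^2 * (rho_p - rho_f) * g / (9 * eta)
v = 2 * (7.4e-08)^2 * 5966 * 9.81 / (9 * 0.00104)
v = 6.8481e-08 m/s = 68.481 nm/s

68.481


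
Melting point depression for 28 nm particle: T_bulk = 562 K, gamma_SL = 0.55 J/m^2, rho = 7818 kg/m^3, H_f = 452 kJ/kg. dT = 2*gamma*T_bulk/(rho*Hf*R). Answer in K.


Radius R = 28/2 = 14 nm = 1.4e-08 m
Convert H_f = 452 kJ/kg = 452000 J/kg
dT = 2 * gamma_SL * T_bulk / (rho * H_f * R)
dT = 2 * 0.55 * 562 / (7818 * 452000 * 1.4e-08)
dT = 12.5 K

12.5


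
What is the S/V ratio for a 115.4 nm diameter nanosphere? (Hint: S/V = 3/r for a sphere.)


Radius r = 115.4/2 = 57.7 nm
S/V = 3 / r = 3 / 57.7
S/V = 0.052 nm^-1

0.052


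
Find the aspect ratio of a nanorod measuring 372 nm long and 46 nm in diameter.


Aspect ratio AR = length / diameter
AR = 372 / 46
AR = 8.09

8.09


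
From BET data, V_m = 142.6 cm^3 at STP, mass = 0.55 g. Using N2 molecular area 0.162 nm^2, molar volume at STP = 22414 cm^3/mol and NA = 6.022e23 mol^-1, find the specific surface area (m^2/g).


Number of moles in monolayer = V_m / 22414 = 142.6 / 22414 = 0.0063621
Number of molecules = moles * NA = 0.0063621 * 6.022e23
SA = molecules * sigma / mass
SA = (142.6 / 22414) * 6.022e23 * 0.162e-18 / 0.55
SA = 1128.5 m^2/g

1128.5


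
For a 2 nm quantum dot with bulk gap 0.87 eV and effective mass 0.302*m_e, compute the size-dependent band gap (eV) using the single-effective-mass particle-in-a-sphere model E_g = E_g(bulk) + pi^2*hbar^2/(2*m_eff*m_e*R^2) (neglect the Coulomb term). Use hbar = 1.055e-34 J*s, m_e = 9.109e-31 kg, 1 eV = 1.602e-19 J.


Radius R = 2/2 nm = 1e-09 m
Confinement energy dE = pi^2 * hbar^2 / (2 * m_eff * m_e * R^2)
dE = pi^2 * (1.055e-34)^2 / (2 * 0.302 * 9.109e-31 * (1e-09)^2) J, divided by 1.602e-19 J/eV
dE = 1.2463 eV
Total band gap = E_g(bulk) + dE = 0.87 + 1.2463 = 2.1163 eV

2.1163


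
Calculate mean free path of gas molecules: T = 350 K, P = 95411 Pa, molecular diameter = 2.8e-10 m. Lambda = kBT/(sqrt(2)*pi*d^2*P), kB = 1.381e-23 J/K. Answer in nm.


Mean free path: lambda = kB*T / (sqrt(2) * pi * d^2 * P)
lambda = 1.381e-23 * 350 / (sqrt(2) * pi * (2.8e-10)^2 * 95411)
lambda = 1.45439e-07 m
lambda = 145.44 nm

145.44


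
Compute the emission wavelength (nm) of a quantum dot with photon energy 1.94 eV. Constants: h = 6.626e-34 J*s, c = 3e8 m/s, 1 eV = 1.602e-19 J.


Convert energy: E = 1.94 eV = 1.94 * 1.602e-19 = 3.10788e-19 J
lambda = h*c / E = 6.626e-34 * 3e8 / 3.10788e-19
lambda = 6.396e-07 m = 639.6 nm

639.6


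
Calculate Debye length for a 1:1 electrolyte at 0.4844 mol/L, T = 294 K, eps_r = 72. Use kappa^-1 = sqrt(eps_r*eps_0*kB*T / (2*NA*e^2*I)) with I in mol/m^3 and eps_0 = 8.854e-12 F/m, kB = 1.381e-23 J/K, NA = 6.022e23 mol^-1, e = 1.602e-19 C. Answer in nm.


Ionic strength I = 0.4844 * 1^2 * 1000 = 484.4 mol/m^3
kappa^-1 = sqrt(72 * 8.854e-12 * 1.381e-23 * 294 / (2 * 6.022e23 * (1.602e-19)^2 * 484.4))
kappa^-1 = 0.416 nm

0.416


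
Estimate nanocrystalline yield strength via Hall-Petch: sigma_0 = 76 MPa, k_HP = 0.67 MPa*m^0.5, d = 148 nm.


d = 148 nm = 1.48e-07 m
sqrt(d) = 0.0003847077
Hall-Petch contribution = k / sqrt(d) = 0.67 / 0.0003847077 = 1741.6 MPa
sigma = sigma_0 + k/sqrt(d) = 76 + 1741.6 = 1817.6 MPa

1817.6


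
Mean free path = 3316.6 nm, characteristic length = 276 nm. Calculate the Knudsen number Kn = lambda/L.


Knudsen number Kn = lambda / L
Kn = 3316.6 / 276
Kn = 12.0167

12.0167


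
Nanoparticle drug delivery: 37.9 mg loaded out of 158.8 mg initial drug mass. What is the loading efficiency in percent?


Drug loading efficiency = (drug loaded / drug initial) * 100
DLE = 37.9 / 158.8 * 100
DLE = 0.2387 * 100
DLE = 23.87%

23.87


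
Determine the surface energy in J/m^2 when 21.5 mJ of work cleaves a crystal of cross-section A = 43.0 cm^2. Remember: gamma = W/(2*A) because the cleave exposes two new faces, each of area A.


Convert: A = 43.0 cm^2 = 0.0043 m^2, W = 21.5 mJ = 0.0215 J
Cleaving exposes two faces of area A, so total new surface = 2*A and gamma = W / (2*A)
gamma = 0.0215 / (2 * 0.0043)
gamma = 2.5 J/m^2

2.5


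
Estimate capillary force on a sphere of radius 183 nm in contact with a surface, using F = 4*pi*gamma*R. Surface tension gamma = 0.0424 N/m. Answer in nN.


Convert radius: R = 183 nm = 1.83e-07 m
F = 4 * pi * gamma * R
F = 4 * pi * 0.0424 * 1.83e-07
F = 9.7505e-08 N = 97.505 nN

97.505


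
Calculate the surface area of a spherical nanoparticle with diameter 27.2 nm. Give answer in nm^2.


Radius r = 27.2/2 = 13.6 nm
Surface area SA = 4 * pi * r^2
SA = 4 * pi * (13.6)^2
SA = 2324.28 nm^2

2324.28


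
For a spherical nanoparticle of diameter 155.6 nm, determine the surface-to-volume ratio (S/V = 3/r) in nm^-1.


Radius r = 155.6/2 = 77.8 nm
S/V = 3 / r = 3 / 77.8
S/V = 0.0386 nm^-1

0.0386


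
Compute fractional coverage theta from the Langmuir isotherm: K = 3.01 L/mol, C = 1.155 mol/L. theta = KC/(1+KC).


Langmuir isotherm: theta = K*C / (1 + K*C)
K*C = 3.01 * 1.155 = 3.47655
theta = 3.47655 / (1 + 3.47655) = 3.47655 / 4.47655
theta = 0.7766

0.7766


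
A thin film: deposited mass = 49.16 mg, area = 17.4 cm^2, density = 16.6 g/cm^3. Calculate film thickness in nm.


Convert: m = 49.16 mg = 4.9160e-05 kg, A = 17.4 cm^2 = 1.7400e-03 m^2, rho = 16.6 g/cm^3 = 16600 kg/m^3
t = m / (A * rho)
t = 4.9160e-05 / (1.7400e-03 * 16600)
t = 1.7020e-06 m = 1702.0 nm

1702.0


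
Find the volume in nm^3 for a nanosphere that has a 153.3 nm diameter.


Radius r = 153.3/2 = 76.65 nm
Volume V = (4/3) * pi * r^3
V = (4/3) * pi * (76.65)^3
V = 1886362.21 nm^3

1886362.21


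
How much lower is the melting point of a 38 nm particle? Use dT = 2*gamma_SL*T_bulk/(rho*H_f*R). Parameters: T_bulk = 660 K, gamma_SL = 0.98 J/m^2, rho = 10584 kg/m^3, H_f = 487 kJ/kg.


Radius R = 38/2 = 19 nm = 1.9e-08 m
Convert H_f = 487 kJ/kg = 487000 J/kg
dT = 2 * gamma_SL * T_bulk / (rho * H_f * R)
dT = 2 * 0.98 * 660 / (10584 * 487000 * 1.9e-08)
dT = 13.2 K

13.2


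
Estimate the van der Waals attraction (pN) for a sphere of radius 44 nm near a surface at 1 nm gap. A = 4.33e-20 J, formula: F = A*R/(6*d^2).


Convert to SI: R = 44 nm = 4.4e-08 m, d = 1 nm = 1e-09 m
F = A * R / (6 * d^2)
F = 4.33e-20 * 4.4e-08 / (6 * (1e-09)^2)
F = 3.17533e-10 N = 317.533 pN

317.533


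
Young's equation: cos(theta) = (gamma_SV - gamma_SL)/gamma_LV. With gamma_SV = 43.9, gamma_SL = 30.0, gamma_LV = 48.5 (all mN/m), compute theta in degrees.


cos(theta) = (gamma_SV - gamma_SL) / gamma_LV
cos(theta) = (43.9 - 30.0) / 48.5
cos(theta) = 0.286598
theta = arccos(0.286598) = 73.35 degrees

73.35


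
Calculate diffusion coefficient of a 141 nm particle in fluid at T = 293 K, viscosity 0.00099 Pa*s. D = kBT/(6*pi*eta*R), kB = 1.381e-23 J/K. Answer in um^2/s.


Radius R = 141/2 = 70.5 nm = 7.05e-08 m
D = kB*T / (6*pi*eta*R)
D = 1.381e-23 * 293 / (6 * pi * 0.00099 * 7.05e-08)
D = 3.07564e-12 m^2/s = 3.076 um^2/s

3.076


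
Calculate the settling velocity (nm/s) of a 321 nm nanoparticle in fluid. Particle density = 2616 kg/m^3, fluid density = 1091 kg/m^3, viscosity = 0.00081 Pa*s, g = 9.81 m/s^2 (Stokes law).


Radius R = 321/2 nm = 1.605e-07 m
Density difference = 2616 - 1091 = 1525 kg/m^3
v = 2 * R^2 * (rho_p - rho_f) * g / (9 * eta)
v = 2 * (1.605e-07)^2 * 1525 * 9.81 / (9 * 0.00081)
v = 1.05728e-07 m/s = 105.7283 nm/s

105.7283


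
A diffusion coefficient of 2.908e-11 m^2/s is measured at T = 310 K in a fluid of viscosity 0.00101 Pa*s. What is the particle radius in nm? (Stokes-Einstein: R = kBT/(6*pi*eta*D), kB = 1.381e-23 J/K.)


Stokes-Einstein: R = kB*T / (6*pi*eta*D)
R = 1.381e-23 * 310 / (6 * pi * 0.00101 * 2.908e-11)
R = 7.73283e-09 m = 7.73 nm

7.73


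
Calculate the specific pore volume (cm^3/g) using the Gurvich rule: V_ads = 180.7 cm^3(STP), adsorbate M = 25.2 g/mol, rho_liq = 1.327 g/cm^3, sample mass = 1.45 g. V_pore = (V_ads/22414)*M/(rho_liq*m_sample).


Moles adsorbed n = V_ads / 22414 = 180.7 / 22414 = 8.061926e-03 mol
Liquid volume V_liq = n * M / rho_liq = 8.061926e-03 * 25.2 / 1.327 = 0.15310 cm^3
Specific pore volume V_pore = V_liq / m_sample = 0.15310 / 1.45
V_pore = 0.1056 cm^3/g

0.1056


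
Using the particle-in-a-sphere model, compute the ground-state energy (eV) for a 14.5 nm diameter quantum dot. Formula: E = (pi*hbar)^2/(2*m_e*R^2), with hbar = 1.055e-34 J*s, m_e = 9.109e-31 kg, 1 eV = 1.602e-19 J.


Radius R = 14.5/2 = 7.25 nm = 7.25e-09 m
E = (pi * 1.055e-34)^2 / (2 * 9.109e-31 * (7.25e-09)^2)
E(J) = 1.14717e-21
E = E(J) / 1.602e-19 = 0.0072 eV

0.0072


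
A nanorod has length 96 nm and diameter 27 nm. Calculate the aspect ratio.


Aspect ratio AR = length / diameter
AR = 96 / 27
AR = 3.56

3.56


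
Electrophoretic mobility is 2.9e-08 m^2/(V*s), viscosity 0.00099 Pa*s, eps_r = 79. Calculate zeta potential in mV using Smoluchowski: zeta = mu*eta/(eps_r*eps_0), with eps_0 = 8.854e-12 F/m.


Smoluchowski equation: zeta = mu * eta / (eps_r * eps_0)
zeta = 2.9e-08 * 0.00099 / (79 * 8.854e-12)
zeta = 0.041046 V = 41.05 mV

41.05


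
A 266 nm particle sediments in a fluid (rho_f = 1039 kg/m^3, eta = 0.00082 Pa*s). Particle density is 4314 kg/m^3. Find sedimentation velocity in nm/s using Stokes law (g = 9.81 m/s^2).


Radius R = 266/2 nm = 1.33e-07 m
Density difference = 4314 - 1039 = 3275 kg/m^3
v = 2 * R^2 * (rho_p - rho_f) * g / (9 * eta)
v = 2 * (1.33e-07)^2 * 3275 * 9.81 / (9 * 0.00082)
v = 1.54013e-07 m/s = 154.0129 nm/s

154.0129


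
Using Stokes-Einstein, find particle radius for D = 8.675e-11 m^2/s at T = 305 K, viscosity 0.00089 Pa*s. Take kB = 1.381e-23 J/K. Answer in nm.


Stokes-Einstein: R = kB*T / (6*pi*eta*D)
R = 1.381e-23 * 305 / (6 * pi * 0.00089 * 8.675e-11)
R = 2.89423e-09 m = 2.89 nm

2.89


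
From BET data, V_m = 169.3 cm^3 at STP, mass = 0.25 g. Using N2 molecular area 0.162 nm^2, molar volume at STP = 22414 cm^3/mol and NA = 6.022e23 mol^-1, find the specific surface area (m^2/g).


Number of moles in monolayer = V_m / 22414 = 169.3 / 22414 = 0.00755331
Number of molecules = moles * NA = 0.00755331 * 6.022e23
SA = molecules * sigma / mass
SA = (169.3 / 22414) * 6.022e23 * 0.162e-18 / 0.25
SA = 2947.5 m^2/g

2947.5


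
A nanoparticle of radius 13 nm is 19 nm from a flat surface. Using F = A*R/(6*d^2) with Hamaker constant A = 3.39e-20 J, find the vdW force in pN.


Convert to SI: R = 13 nm = 1.3e-08 m, d = 19 nm = 1.9e-08 m
F = A * R / (6 * d^2)
F = 3.39e-20 * 1.3e-08 / (6 * (1.9e-08)^2)
F = 2.03463e-13 N = 0.203 pN

0.203


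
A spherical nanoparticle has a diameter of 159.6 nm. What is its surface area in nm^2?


Radius r = 159.6/2 = 79.8 nm
Surface area SA = 4 * pi * r^2
SA = 4 * pi * (79.8)^2
SA = 80023.15 nm^2

80023.15


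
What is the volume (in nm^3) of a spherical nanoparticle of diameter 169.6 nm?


Radius r = 169.6/2 = 84.8 nm
Volume V = (4/3) * pi * r^3
V = (4/3) * pi * (84.8)^3
V = 2554325.07 nm^3

2554325.07


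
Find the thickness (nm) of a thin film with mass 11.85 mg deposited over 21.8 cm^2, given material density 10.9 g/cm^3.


Convert: m = 11.85 mg = 1.1850e-05 kg, A = 21.8 cm^2 = 2.1800e-03 m^2, rho = 10.9 g/cm^3 = 10900 kg/m^3
t = m / (A * rho)
t = 1.1850e-05 / (2.1800e-03 * 10900)
t = 4.9870e-07 m = 498.7 nm

498.7


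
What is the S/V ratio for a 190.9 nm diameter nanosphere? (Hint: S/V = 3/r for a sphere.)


Radius r = 190.9/2 = 95.45 nm
S/V = 3 / r = 3 / 95.45
S/V = 0.0314 nm^-1

0.0314


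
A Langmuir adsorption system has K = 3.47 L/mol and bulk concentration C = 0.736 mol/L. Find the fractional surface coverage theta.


Langmuir isotherm: theta = K*C / (1 + K*C)
K*C = 3.47 * 0.736 = 2.55392
theta = 2.55392 / (1 + 2.55392) = 2.55392 / 3.55392
theta = 0.7186

0.7186


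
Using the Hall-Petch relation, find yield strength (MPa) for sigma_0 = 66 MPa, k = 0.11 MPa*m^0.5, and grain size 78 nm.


d = 78 nm = 7.8e-08 m
sqrt(d) = 0.0002792848
Hall-Petch contribution = k / sqrt(d) = 0.11 / 0.0002792848 = 393.9 MPa
sigma = sigma_0 + k/sqrt(d) = 66 + 393.9 = 459.9 MPa

459.9


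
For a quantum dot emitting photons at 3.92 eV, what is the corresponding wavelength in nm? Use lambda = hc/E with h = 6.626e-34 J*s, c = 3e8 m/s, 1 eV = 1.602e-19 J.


Convert energy: E = 3.92 eV = 3.92 * 1.602e-19 = 6.27984e-19 J
lambda = h*c / E = 6.626e-34 * 3e8 / 6.27984e-19
lambda = 3.16537e-07 m = 316.5 nm

316.5


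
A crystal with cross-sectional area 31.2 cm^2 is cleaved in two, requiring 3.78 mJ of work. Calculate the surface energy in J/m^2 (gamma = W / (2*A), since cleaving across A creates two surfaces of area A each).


Convert: A = 31.2 cm^2 = 0.00312 m^2, W = 3.78 mJ = 0.00378 J
Cleaving exposes two faces of area A, so total new surface = 2*A and gamma = W / (2*A)
gamma = 0.00378 / (2 * 0.00312)
gamma = 0.606 J/m^2

0.606
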